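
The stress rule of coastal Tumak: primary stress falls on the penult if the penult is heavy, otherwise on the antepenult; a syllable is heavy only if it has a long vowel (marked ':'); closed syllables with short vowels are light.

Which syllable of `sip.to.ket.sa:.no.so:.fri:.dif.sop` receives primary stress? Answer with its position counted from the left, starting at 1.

7

Weights: 7 fri: H, 8 dif L, 9 sop L.
The penult (syllable 8, dif) is light, so stress falls on the antepenult (syllable 7, fri:).
Primary stress: syllable 7 → sip.to.ket.sa:.no.so:.ˈfri:.dif.sop.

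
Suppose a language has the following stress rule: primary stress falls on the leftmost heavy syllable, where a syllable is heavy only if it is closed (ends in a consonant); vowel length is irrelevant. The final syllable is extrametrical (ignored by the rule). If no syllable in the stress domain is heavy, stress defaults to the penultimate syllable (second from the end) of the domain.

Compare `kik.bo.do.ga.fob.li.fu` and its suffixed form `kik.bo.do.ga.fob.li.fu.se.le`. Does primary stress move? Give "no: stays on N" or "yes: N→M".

Base `kik.bo.do.ga.fob.li.fu` (7 syllables):
  The final syllable (7, fu) is extrametrical; the stress domain is syllables 1–6.
  Weights: 1 kik H, 2 bo L, 3 do L, 4 ga L, 5 fob H, 6 li L.
  Heavy syllables in the domain: 1, 5. The leftmost is syllable 1 (kik).
  → primary stress on syllable 1.
Suffixed `kik.bo.do.ga.fob.li.fu.se.le` (9 syllables):
  The final syllable (9, le) is extrametrical; the stress domain is syllables 1–8.
  Weights: 1 kik H, 2 bo L, 3 do L, 4 ga L, 5 fob H, 6 li L, 7 fu L, 8 se L.
  Heavy syllables in the domain: 1, 5. The leftmost is syllable 1 (kik).
  → primary stress on syllable 1.

no: stays on 1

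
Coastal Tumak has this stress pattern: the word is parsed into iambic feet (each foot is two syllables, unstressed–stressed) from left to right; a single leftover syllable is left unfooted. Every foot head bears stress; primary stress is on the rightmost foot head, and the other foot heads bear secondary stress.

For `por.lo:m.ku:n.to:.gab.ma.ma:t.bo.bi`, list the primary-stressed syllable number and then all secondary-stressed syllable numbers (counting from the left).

primary 8, secondary 2, 4, 6

Parse left to right into iambic (σˈσ) feet: (por.ˈlo:m) (ku:n.ˈto:) (gab.ˈma) (ma:t.ˈbo) bi. Syllable 9 is left unfooted.
Foot heads (stressed positions): 2, 4, 6, 8.
End Rule Rightmost: primary stress on the rightmost head = syllable 8.
Secondary stress on 2, 4, 6: por.ˌlo:m.ku:n.ˌto:.gab.ˌma.ma:t.ˈbo.bi.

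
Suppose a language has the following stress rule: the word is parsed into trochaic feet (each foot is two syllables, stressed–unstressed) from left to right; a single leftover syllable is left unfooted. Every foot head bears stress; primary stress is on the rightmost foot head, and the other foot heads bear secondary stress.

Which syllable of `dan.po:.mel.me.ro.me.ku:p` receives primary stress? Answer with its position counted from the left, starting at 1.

Parse left to right into trochaic (ˈσσ) feet: (ˈdan.po:) (ˈmel.me) (ˈro.me) ku:p. Syllable 7 is left unfooted.
Foot heads (stressed positions): 1, 3, 5.
End Rule Rightmost: primary stress on the rightmost head = syllable 5.
Primary stress: syllable 5 → dan.po:.mel.me.ˈro.me.ku:p.

5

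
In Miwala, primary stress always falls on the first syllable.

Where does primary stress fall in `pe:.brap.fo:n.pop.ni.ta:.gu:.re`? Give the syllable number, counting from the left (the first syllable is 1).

The word has 8 syllables; the first syllable is syllable 1 (pe:).
Primary stress: syllable 1 → ˈpe:.brap.fo:n.pop.ni.ta:.gu:.re.

1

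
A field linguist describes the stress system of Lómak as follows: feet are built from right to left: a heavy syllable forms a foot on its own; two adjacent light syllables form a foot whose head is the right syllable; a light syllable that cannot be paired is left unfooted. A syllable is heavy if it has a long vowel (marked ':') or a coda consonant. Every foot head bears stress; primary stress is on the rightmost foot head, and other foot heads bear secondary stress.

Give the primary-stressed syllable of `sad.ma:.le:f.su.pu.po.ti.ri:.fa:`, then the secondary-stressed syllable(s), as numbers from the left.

primary 9, secondary 1, 2, 3, 5, 7, 8

Weights: 1 sad H, 2 ma: H, 3 le:f H, 4 su L, 5 pu L, 6 po L, 7 ti L, 8 ri: H, 9 fa: H.
Parse right to left (heavy = foot alone; LL = one foot; stranded L unfooted): (ˈsad) (ˈma:) (ˈle:f) (su.ˈpu) (po.ˈti) (ˈri:) (ˈfa:).
Foot heads: 1, 2, 3, 5, 7, 8, 9.
Primary stress on the rightmost head = syllable 9.
Secondary stress on 1, 2, 3, 5, 7, 8: ˌsad.ˌma:.ˌle:f.su.ˌpu.po.ˌti.ˌri:.ˈfa:.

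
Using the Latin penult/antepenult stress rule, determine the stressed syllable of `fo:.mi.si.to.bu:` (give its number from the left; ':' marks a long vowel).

Classical Latin: stress the penult if heavy (long vowel or closed), else the antepenult.
Weights: 3 si L, 4 to L, 5 bu: H.
The penult (syllable 4, to) is light, so stress falls on the antepenult (syllable 3, si).
Stress on syllable 3: fo:.mi.ˈsi.to.bu:.

3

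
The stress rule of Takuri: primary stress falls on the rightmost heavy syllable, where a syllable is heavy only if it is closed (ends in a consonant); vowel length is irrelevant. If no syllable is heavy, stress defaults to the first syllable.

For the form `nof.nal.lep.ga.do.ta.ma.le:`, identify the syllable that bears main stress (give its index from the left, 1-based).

Weights: 1 nof H, 2 nal H, 3 lep H, 4 ga L, 5 do L, 6 ta L, 7 ma L, 8 le: L.
Heavy syllables in the domain: 1, 2, 3. The rightmost is syllable 3 (lep).
Primary stress: syllable 3 → nof.nal.ˈlep.ga.do.ta.ma.le:.

3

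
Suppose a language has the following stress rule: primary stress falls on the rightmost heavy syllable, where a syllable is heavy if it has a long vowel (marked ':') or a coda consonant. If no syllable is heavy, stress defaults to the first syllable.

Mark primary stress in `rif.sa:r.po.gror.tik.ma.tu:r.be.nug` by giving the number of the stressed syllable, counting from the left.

9

Weights: 1 rif H, 2 sa:r H, 3 po L, 4 gror H, 5 tik H, 6 ma L, 7 tu:r H, 8 be L, 9 nug H.
Heavy syllables in the domain: 1, 2, 4, 5, 7, 9. The rightmost is syllable 9 (nug).
Primary stress: syllable 9 → rif.sa:r.po.gror.tik.ma.tu:r.be.ˈnug.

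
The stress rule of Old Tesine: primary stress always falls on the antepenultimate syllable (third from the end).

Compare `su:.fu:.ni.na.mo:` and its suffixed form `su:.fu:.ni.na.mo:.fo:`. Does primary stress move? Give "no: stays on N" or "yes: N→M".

Base `su:.fu:.ni.na.mo:` (5 syllables):
  The word has 5 syllables; the antepenultimate syllable (third from the end) is syllable 3 (ni).
  → primary stress on syllable 3.
Suffixed `su:.fu:.ni.na.mo:.fo:` (6 syllables):
  The word has 6 syllables; the antepenultimate syllable (third from the end) is syllable 4 (na).
  → primary stress on syllable 4.

yes: 3→4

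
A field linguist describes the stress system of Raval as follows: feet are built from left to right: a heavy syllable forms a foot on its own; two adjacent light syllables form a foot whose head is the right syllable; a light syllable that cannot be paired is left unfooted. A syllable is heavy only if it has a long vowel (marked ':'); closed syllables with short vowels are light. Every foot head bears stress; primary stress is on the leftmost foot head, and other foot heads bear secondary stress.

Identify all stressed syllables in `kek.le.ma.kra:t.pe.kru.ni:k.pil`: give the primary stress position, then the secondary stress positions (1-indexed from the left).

Weights: 1 kek L, 2 le L, 3 ma L, 4 kra:t H, 5 pe L, 6 kru L, 7 ni:k H, 8 pil L.
Parse left to right (heavy = foot alone; LL = one foot; stranded L unfooted): (kek.ˈle) ma (ˈkra:t) (pe.ˈkru) (ˈni:k) pil.
Foot heads: 2, 4, 6, 7.
Primary stress on the leftmost head = syllable 2.
Secondary stress on 4, 6, 7: kek.ˈle.ma.ˌkra:t.pe.ˌkru.ˌni:k.pil.

primary 2, secondary 4, 6, 7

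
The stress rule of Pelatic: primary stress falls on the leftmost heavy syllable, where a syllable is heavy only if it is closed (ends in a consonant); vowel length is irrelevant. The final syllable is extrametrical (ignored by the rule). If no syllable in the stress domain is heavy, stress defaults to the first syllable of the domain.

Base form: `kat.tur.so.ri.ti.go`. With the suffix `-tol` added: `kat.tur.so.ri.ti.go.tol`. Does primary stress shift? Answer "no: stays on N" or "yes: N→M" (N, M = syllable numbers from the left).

Base `kat.tur.so.ri.ti.go` (6 syllables):
  The final syllable (6, go) is extrametrical; the stress domain is syllables 1–5.
  Weights: 1 kat H, 2 tur H, 3 so L, 4 ri L, 5 ti L.
  Heavy syllables in the domain: 1, 2. The leftmost is syllable 1 (kat).
  → primary stress on syllable 1.
Suffixed `kat.tur.so.ri.ti.go.tol` (7 syllables):
  The final syllable (7, tol) is extrametrical; the stress domain is syllables 1–6.
  Weights: 1 kat H, 2 tur H, 3 so L, 4 ri L, 5 ti L, 6 go L.
  Heavy syllables in the domain: 1, 2. The leftmost is syllable 1 (kat).
  → primary stress on syllable 1.

no: stays on 1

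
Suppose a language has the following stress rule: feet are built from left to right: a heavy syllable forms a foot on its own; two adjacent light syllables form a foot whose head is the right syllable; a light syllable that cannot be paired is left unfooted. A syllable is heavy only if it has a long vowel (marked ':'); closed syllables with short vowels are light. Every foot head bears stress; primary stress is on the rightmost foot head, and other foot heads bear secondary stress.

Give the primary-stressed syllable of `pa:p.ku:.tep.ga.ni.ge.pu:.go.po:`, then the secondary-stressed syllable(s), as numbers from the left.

primary 9, secondary 1, 2, 4, 6, 7

Weights: 1 pa:p H, 2 ku: H, 3 tep L, 4 ga L, 5 ni L, 6 ge L, 7 pu: H, 8 go L, 9 po: H.
Parse left to right (heavy = foot alone; LL = one foot; stranded L unfooted): (ˈpa:p) (ˈku:) (tep.ˈga) (ni.ˈge) (ˈpu:) go (ˈpo:).
Foot heads: 1, 2, 4, 6, 7, 9.
Primary stress on the rightmost head = syllable 9.
Secondary stress on 1, 2, 4, 6, 7: ˌpa:p.ˌku:.tep.ˌga.ni.ˌge.ˌpu:.go.ˈpo:.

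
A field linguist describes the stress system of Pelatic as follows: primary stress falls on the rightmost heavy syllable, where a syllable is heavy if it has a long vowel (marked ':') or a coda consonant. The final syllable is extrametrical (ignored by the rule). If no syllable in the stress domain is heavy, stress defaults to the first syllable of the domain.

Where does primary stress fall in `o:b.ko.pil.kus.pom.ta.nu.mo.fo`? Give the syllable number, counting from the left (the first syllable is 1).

5

The final syllable (9, fo) is extrametrical; the stress domain is syllables 1–8.
Weights: 1 o:b H, 2 ko L, 3 pil H, 4 kus H, 5 pom H, 6 ta L, 7 nu L, 8 mo L.
Heavy syllables in the domain: 1, 3, 4, 5. The rightmost is syllable 5 (pom).
Primary stress: syllable 5 → o:b.ko.pil.kus.ˈpom.ta.nu.mo.fo.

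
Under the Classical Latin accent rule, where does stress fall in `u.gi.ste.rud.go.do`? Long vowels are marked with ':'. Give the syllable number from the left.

4

Classical Latin: stress the penult if heavy (long vowel or closed), else the antepenult.
Weights: 4 rud H, 5 go L, 6 do L.
The penult (syllable 5, go) is light, so stress falls on the antepenult (syllable 4, rud).
Stress on syllable 4: u.gi.ste.ˈrud.go.do.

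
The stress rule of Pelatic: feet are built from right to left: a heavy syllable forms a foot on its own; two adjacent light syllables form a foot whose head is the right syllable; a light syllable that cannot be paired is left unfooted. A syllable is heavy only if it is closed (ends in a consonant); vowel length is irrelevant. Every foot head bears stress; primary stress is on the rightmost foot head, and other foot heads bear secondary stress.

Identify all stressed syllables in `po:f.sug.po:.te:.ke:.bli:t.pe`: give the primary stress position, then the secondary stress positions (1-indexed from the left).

Weights: 1 po:f H, 2 sug H, 3 po: L, 4 te: L, 5 ke: L, 6 bli:t H, 7 pe L.
Parse right to left (heavy = foot alone; LL = one foot; stranded L unfooted): (ˈpo:f) (ˈsug) po: (te:.ˈke:) (ˈbli:t) pe.
Foot heads: 1, 2, 5, 6.
Primary stress on the rightmost head = syllable 6.
Secondary stress on 1, 2, 5: ˌpo:f.ˌsug.po:.te:.ˌke:.ˈbli:t.pe.

primary 6, secondary 1, 2, 5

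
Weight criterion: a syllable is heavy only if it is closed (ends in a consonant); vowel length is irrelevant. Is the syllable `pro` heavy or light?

`pro`: short vowel, open (no coda). Open (no coda) → light.

light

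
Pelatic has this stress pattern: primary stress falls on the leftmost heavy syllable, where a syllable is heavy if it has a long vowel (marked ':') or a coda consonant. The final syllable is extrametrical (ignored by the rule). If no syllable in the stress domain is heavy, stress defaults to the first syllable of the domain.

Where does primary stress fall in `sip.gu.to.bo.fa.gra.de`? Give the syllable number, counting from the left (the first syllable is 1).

The final syllable (7, de) is extrametrical; the stress domain is syllables 1–6.
Weights: 1 sip H, 2 gu L, 3 to L, 4 bo L, 5 fa L, 6 gra L.
Heavy syllables in the domain: 1. The leftmost is syllable 1 (sip).
Primary stress: syllable 1 → ˈsip.gu.to.bo.fa.gra.de.

1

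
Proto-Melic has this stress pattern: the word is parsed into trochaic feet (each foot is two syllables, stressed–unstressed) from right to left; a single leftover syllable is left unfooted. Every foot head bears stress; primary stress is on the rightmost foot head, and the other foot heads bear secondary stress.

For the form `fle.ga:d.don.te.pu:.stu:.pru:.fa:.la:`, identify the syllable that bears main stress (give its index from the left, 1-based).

8

Parse right to left into trochaic (ˈσσ) feet: fle (ˈga:d.don) (ˈte.pu:) (ˈstu:.pru:) (ˈfa:.la:). Syllable 1 is left unfooted.
Foot heads (stressed positions): 2, 4, 6, 8.
End Rule Rightmost: primary stress on the rightmost head = syllable 8.
Primary stress: syllable 8 → fle.ga:d.don.te.pu:.stu:.pru:.ˈfa:.la:.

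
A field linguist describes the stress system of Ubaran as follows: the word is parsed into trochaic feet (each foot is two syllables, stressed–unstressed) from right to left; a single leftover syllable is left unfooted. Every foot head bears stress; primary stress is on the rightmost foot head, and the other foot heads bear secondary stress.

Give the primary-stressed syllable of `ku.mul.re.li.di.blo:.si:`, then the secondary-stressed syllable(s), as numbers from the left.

Parse right to left into trochaic (ˈσσ) feet: ku (ˈmul.re) (ˈli.di) (ˈblo:.si:). Syllable 1 is left unfooted.
Foot heads (stressed positions): 2, 4, 6.
End Rule Rightmost: primary stress on the rightmost head = syllable 6.
Secondary stress on 2, 4: ku.ˌmul.re.ˌli.di.ˈblo:.si:.

primary 6, secondary 2, 4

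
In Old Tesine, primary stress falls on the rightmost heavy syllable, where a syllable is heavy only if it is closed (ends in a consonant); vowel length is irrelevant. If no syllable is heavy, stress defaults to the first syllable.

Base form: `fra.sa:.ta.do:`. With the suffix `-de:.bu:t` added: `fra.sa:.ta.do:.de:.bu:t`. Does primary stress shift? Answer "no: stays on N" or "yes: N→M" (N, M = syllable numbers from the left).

yes: 1→6

Base `fra.sa:.ta.do:` (4 syllables):
  Weights: 1 fra L, 2 sa: L, 3 ta L, 4 do: L.
  No heavy syllable in the domain; default to the first syllable = syllable 1.
  → primary stress on syllable 1.
Suffixed `fra.sa:.ta.do:.de:.bu:t` (6 syllables):
  Weights: 1 fra L, 2 sa: L, 3 ta L, 4 do: L, 5 de: L, 6 bu:t H.
  Heavy syllables in the domain: 6. The rightmost is syllable 6 (bu:t).
  → primary stress on syllable 6.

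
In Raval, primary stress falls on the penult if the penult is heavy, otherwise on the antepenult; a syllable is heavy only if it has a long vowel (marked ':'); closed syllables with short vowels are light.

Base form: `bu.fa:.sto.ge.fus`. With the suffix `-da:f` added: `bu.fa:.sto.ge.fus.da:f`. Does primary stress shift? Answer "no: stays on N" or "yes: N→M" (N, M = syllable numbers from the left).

yes: 3→4

Base `bu.fa:.sto.ge.fus` (5 syllables):
  Weights: 3 sto L, 4 ge L, 5 fus L.
  The penult (syllable 4, ge) is light, so stress falls on the antepenult (syllable 3, sto).
  → primary stress on syllable 3.
Suffixed `bu.fa:.sto.ge.fus.da:f` (6 syllables):
  Weights: 4 ge L, 5 fus L, 6 da:f H.
  The penult (syllable 5, fus) is light, so stress falls on the antepenult (syllable 4, ge).
  → primary stress on syllable 4.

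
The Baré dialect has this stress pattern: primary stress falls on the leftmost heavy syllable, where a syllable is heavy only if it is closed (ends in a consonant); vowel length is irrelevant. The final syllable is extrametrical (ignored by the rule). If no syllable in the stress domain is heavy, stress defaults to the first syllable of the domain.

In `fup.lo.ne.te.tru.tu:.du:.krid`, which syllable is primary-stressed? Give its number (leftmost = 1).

1

The final syllable (8, krid) is extrametrical; the stress domain is syllables 1–7.
Weights: 1 fup H, 2 lo L, 3 ne L, 4 te L, 5 tru L, 6 tu: L, 7 du: L.
Heavy syllables in the domain: 1. The leftmost is syllable 1 (fup).
Primary stress: syllable 1 → ˈfup.lo.ne.te.tru.tu:.du:.krid.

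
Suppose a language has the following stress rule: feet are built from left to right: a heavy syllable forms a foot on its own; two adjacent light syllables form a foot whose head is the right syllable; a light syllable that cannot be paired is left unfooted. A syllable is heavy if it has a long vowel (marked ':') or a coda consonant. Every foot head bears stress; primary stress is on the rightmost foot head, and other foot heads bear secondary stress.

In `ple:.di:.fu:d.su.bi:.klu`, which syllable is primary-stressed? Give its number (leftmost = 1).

5

Weights: 1 ple: H, 2 di: H, 3 fu:d H, 4 su L, 5 bi: H, 6 klu L.
Parse left to right (heavy = foot alone; LL = one foot; stranded L unfooted): (ˈple:) (ˈdi:) (ˈfu:d) su (ˈbi:) klu.
Foot heads: 1, 2, 3, 5.
Primary stress on the rightmost head = syllable 5.
Primary stress: syllable 5 → ple:.di:.fu:d.su.ˈbi:.klu.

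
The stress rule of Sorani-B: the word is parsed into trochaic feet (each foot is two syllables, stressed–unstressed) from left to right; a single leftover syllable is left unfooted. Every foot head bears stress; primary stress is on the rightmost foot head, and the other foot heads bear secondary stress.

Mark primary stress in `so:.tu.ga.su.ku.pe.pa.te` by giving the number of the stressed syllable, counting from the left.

7

Parse left to right into trochaic (ˈσσ) feet: (ˈso:.tu) (ˈga.su) (ˈku.pe) (ˈpa.te).
Foot heads (stressed positions): 1, 3, 5, 7.
End Rule Rightmost: primary stress on the rightmost head = syllable 7.
Primary stress: syllable 7 → so:.tu.ga.su.ku.pe.ˈpa.te.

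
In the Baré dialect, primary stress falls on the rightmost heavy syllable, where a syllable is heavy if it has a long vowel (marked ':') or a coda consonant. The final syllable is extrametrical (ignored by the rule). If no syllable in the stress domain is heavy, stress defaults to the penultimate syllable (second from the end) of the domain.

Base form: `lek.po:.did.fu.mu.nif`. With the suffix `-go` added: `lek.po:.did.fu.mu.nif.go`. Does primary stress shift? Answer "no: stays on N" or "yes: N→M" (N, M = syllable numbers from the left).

Base `lek.po:.did.fu.mu.nif` (6 syllables):
  The final syllable (6, nif) is extrametrical; the stress domain is syllables 1–5.
  Weights: 1 lek H, 2 po: H, 3 did H, 4 fu L, 5 mu L.
  Heavy syllables in the domain: 1, 2, 3. The rightmost is syllable 3 (did).
  → primary stress on syllable 3.
Suffixed `lek.po:.did.fu.mu.nif.go` (7 syllables):
  The final syllable (7, go) is extrametrical; the stress domain is syllables 1–6.
  Weights: 1 lek H, 2 po: H, 3 did H, 4 fu L, 5 mu L, 6 nif H.
  Heavy syllables in the domain: 1, 2, 3, 6. The rightmost is syllable 6 (nif).
  → primary stress on syllable 6.

yes: 3→6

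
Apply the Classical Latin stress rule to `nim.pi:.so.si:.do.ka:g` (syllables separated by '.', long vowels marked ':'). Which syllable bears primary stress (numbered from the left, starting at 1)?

Classical Latin: stress the penult if heavy (long vowel or closed), else the antepenult.
Weights: 4 si: H, 5 do L, 6 ka:g H.
The penult (syllable 5, do) is light, so stress falls on the antepenult (syllable 4, si:).
Stress on syllable 4: nim.pi:.so.ˈsi:.do.ka:g.

4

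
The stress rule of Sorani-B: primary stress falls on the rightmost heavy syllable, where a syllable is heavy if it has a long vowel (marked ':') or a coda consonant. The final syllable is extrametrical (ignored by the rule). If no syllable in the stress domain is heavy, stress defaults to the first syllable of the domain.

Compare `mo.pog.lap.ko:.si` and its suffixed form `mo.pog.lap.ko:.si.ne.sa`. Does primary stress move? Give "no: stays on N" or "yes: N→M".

no: stays on 4

Base `mo.pog.lap.ko:.si` (5 syllables):
  The final syllable (5, si) is extrametrical; the stress domain is syllables 1–4.
  Weights: 1 mo L, 2 pog H, 3 lap H, 4 ko: H.
  Heavy syllables in the domain: 2, 3, 4. The rightmost is syllable 4 (ko:).
  → primary stress on syllable 4.
Suffixed `mo.pog.lap.ko:.si.ne.sa` (7 syllables):
  The final syllable (7, sa) is extrametrical; the stress domain is syllables 1–6.
  Weights: 1 mo L, 2 pog H, 3 lap H, 4 ko: H, 5 si L, 6 ne L.
  Heavy syllables in the domain: 2, 3, 4. The rightmost is syllable 4 (ko:).
  → primary stress on syllable 4.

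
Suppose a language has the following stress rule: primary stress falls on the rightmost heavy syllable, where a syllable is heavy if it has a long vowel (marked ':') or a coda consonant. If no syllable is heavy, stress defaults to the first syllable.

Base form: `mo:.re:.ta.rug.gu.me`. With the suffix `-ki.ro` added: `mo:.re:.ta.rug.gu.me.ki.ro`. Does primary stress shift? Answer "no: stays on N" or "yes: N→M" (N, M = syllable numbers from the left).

Base `mo:.re:.ta.rug.gu.me` (6 syllables):
  Weights: 1 mo: H, 2 re: H, 3 ta L, 4 rug H, 5 gu L, 6 me L.
  Heavy syllables in the domain: 1, 2, 4. The rightmost is syllable 4 (rug).
  → primary stress on syllable 4.
Suffixed `mo:.re:.ta.rug.gu.me.ki.ro` (8 syllables):
  Weights: 1 mo: H, 2 re: H, 3 ta L, 4 rug H, 5 gu L, 6 me L, 7 ki L, 8 ro L.
  Heavy syllables in the domain: 1, 2, 4. The rightmost is syllable 4 (rug).
  → primary stress on syllable 4.

no: stays on 4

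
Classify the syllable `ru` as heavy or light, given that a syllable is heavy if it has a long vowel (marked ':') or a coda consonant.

`ru`: short vowel, open (no coda). Short vowel, open → light.

light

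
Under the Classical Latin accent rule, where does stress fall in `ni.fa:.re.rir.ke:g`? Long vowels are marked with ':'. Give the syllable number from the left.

4

Classical Latin: stress the penult if heavy (long vowel or closed), else the antepenult.
Weights: 3 re L, 4 rir H, 5 ke:g H.
The penult (syllable 4, rir) is heavy, so it takes stress.
Stress on syllable 4: ni.fa:.re.ˈrir.ke:g.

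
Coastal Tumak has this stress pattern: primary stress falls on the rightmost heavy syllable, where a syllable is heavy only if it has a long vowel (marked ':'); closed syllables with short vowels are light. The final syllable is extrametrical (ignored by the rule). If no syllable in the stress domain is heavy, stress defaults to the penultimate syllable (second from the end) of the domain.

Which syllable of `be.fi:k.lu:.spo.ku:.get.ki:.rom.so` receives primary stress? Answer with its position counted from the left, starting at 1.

The final syllable (9, so) is extrametrical; the stress domain is syllables 1–8.
Weights: 1 be L, 2 fi:k H, 3 lu: H, 4 spo L, 5 ku: H, 6 get L, 7 ki: H, 8 rom L.
Heavy syllables in the domain: 2, 3, 5, 7. The rightmost is syllable 7 (ki:).
Primary stress: syllable 7 → be.fi:k.lu:.spo.ku:.get.ˈki:.rom.so.

7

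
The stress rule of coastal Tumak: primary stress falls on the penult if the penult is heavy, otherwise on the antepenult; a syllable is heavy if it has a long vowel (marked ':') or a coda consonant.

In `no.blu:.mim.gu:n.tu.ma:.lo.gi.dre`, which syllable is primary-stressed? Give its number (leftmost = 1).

7

Weights: 7 lo L, 8 gi L, 9 dre L.
The penult (syllable 8, gi) is light, so stress falls on the antepenult (syllable 7, lo).
Primary stress: syllable 7 → no.blu:.mim.gu:n.tu.ma:.ˈlo.gi.dre.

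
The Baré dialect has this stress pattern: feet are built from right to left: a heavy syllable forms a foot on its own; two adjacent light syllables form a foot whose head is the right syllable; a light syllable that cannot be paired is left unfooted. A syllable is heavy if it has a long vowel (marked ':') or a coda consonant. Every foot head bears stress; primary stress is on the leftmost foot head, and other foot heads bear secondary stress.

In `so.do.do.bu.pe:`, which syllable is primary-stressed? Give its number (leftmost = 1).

Weights: 1 so L, 2 do L, 3 do L, 4 bu L, 5 pe: H.
Parse right to left (heavy = foot alone; LL = one foot; stranded L unfooted): (so.ˈdo) (do.ˈbu) (ˈpe:).
Foot heads: 2, 4, 5.
Primary stress on the leftmost head = syllable 2.
Primary stress: syllable 2 → so.ˈdo.do.bu.pe:.

2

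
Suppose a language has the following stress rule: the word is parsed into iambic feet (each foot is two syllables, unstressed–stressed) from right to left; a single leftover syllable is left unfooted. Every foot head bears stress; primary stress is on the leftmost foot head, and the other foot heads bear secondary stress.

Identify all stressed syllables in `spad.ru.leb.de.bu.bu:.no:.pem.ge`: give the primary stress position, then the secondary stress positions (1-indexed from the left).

primary 3, secondary 5, 7, 9

Parse right to left into iambic (σˈσ) feet: spad (ru.ˈleb) (de.ˈbu) (bu:.ˈno:) (pem.ˈge). Syllable 1 is left unfooted.
Foot heads (stressed positions): 3, 5, 7, 9.
End Rule Leftmost: primary stress on the leftmost head = syllable 3.
Secondary stress on 5, 7, 9: spad.ru.ˈleb.de.ˌbu.bu:.ˌno:.pem.ˌge.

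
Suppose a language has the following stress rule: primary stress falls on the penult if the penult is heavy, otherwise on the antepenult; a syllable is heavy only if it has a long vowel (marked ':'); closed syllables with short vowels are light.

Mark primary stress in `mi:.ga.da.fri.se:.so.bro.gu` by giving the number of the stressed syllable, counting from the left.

6

Weights: 6 so L, 7 bro L, 8 gu L.
The penult (syllable 7, bro) is light, so stress falls on the antepenult (syllable 6, so).
Primary stress: syllable 6 → mi:.ga.da.fri.se:.ˈso.bro.gu.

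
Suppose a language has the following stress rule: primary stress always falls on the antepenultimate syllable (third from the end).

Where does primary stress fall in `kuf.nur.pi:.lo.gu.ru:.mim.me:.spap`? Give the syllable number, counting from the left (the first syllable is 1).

The word has 9 syllables; the antepenultimate syllable (third from the end) is syllable 7 (mim).
Primary stress: syllable 7 → kuf.nur.pi:.lo.gu.ru:.ˈmim.me:.spap.

7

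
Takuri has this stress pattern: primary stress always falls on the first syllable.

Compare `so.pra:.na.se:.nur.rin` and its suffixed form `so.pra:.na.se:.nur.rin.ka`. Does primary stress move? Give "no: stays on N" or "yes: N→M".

no: stays on 1

Base `so.pra:.na.se:.nur.rin` (6 syllables):
  The word has 6 syllables; the first syllable is syllable 1 (so).
  → primary stress on syllable 1.
Suffixed `so.pra:.na.se:.nur.rin.ka` (7 syllables):
  The word has 7 syllables; the first syllable is syllable 1 (so).
  → primary stress on syllable 1.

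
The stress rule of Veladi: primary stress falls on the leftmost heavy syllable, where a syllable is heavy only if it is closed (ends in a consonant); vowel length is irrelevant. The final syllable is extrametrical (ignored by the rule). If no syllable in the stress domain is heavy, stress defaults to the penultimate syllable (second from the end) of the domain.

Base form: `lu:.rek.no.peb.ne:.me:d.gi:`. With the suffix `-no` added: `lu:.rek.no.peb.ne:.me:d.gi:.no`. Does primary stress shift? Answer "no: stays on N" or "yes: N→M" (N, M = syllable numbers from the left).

no: stays on 2

Base `lu:.rek.no.peb.ne:.me:d.gi:` (7 syllables):
  The final syllable (7, gi:) is extrametrical; the stress domain is syllables 1–6.
  Weights: 1 lu: L, 2 rek H, 3 no L, 4 peb H, 5 ne: L, 6 me:d H.
  Heavy syllables in the domain: 2, 4, 6. The leftmost is syllable 2 (rek).
  → primary stress on syllable 2.
Suffixed `lu:.rek.no.peb.ne:.me:d.gi:.no` (8 syllables):
  The final syllable (8, no) is extrametrical; the stress domain is syllables 1–7.
  Weights: 1 lu: L, 2 rek H, 3 no L, 4 peb H, 5 ne: L, 6 me:d H, 7 gi: L.
  Heavy syllables in the domain: 2, 4, 6. The leftmost is syllable 2 (rek).
  → primary stress on syllable 2.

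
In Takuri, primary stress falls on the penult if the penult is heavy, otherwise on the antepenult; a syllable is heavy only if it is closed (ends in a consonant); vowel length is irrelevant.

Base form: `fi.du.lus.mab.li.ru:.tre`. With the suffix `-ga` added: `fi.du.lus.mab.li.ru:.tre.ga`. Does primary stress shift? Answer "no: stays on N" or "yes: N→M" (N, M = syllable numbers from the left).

Base `fi.du.lus.mab.li.ru:.tre` (7 syllables):
  Weights: 5 li L, 6 ru: L, 7 tre L.
  The penult (syllable 6, ru:) is light, so stress falls on the antepenult (syllable 5, li).
  → primary stress on syllable 5.
Suffixed `fi.du.lus.mab.li.ru:.tre.ga` (8 syllables):
  Weights: 6 ru: L, 7 tre L, 8 ga L.
  The penult (syllable 7, tre) is light, so stress falls on the antepenult (syllable 6, ru:).
  → primary stress on syllable 6.

yes: 5→6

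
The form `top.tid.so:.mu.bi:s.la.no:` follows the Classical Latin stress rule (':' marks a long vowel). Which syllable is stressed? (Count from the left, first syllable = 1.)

Classical Latin: stress the penult if heavy (long vowel or closed), else the antepenult.
Weights: 5 bi:s H, 6 la L, 7 no: H.
The penult (syllable 6, la) is light, so stress falls on the antepenult (syllable 5, bi:s).
Stress on syllable 5: top.tid.so:.mu.ˈbi:s.la.no:.

5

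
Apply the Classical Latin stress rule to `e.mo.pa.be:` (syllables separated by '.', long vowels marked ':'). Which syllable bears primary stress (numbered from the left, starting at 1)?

Classical Latin: stress the penult if heavy (long vowel or closed), else the antepenult.
Weights: 2 mo L, 3 pa L, 4 be: H.
The penult (syllable 3, pa) is light, so stress falls on the antepenult (syllable 2, mo).
Stress on syllable 2: e.ˈmo.pa.be:.

2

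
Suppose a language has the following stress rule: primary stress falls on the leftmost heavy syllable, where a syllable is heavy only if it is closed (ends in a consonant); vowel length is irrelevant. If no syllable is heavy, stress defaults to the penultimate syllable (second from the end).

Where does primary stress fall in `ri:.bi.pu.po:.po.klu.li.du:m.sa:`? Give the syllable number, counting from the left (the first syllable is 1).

8

Weights: 1 ri: L, 2 bi L, 3 pu L, 4 po: L, 5 po L, 6 klu L, 7 li L, 8 du:m H, 9 sa: L.
Heavy syllables in the domain: 8. The leftmost is syllable 8 (du:m).
Primary stress: syllable 8 → ri:.bi.pu.po:.po.klu.li.ˈdu:m.sa:.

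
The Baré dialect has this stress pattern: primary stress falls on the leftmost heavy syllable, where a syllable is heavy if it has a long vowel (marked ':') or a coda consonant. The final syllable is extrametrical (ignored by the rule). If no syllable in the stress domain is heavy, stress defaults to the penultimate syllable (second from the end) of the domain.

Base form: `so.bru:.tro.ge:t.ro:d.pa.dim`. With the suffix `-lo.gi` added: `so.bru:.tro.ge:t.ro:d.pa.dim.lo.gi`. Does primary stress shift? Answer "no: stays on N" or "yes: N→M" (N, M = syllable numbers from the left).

Base `so.bru:.tro.ge:t.ro:d.pa.dim` (7 syllables):
  The final syllable (7, dim) is extrametrical; the stress domain is syllables 1–6.
  Weights: 1 so L, 2 bru: H, 3 tro L, 4 ge:t H, 5 ro:d H, 6 pa L.
  Heavy syllables in the domain: 2, 4, 5. The leftmost is syllable 2 (bru:).
  → primary stress on syllable 2.
Suffixed `so.bru:.tro.ge:t.ro:d.pa.dim.lo.gi` (9 syllables):
  The final syllable (9, gi) is extrametrical; the stress domain is syllables 1–8.
  Weights: 1 so L, 2 bru: H, 3 tro L, 4 ge:t H, 5 ro:d H, 6 pa L, 7 dim H, 8 lo L.
  Heavy syllables in the domain: 2, 4, 5, 7. The leftmost is syllable 2 (bru:).
  → primary stress on syllable 2.

no: stays on 2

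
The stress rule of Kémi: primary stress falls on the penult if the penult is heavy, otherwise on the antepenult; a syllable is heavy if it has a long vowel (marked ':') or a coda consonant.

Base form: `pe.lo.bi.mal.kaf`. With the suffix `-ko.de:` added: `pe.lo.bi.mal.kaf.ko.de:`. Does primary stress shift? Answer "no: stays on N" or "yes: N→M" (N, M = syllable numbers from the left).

yes: 4→5

Base `pe.lo.bi.mal.kaf` (5 syllables):
  Weights: 3 bi L, 4 mal H, 5 kaf H.
  The penult (syllable 4, mal) is heavy, so it takes stress.
  → primary stress on syllable 4.
Suffixed `pe.lo.bi.mal.kaf.ko.de:` (7 syllables):
  Weights: 5 kaf H, 6 ko L, 7 de: H.
  The penult (syllable 6, ko) is light, so stress falls on the antepenult (syllable 5, kaf).
  → primary stress on syllable 5.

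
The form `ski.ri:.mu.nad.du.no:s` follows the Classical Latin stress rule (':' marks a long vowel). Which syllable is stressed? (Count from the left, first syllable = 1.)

Classical Latin: stress the penult if heavy (long vowel or closed), else the antepenult.
Weights: 4 nad H, 5 du L, 6 no:s H.
The penult (syllable 5, du) is light, so stress falls on the antepenult (syllable 4, nad).
Stress on syllable 4: ski.ri:.mu.ˈnad.du.no:s.

4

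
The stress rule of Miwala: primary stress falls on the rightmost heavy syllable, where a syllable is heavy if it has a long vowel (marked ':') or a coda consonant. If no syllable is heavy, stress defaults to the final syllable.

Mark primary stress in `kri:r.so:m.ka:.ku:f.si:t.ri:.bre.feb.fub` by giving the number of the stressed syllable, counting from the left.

Weights: 1 kri:r H, 2 so:m H, 3 ka: H, 4 ku:f H, 5 si:t H, 6 ri: H, 7 bre L, 8 feb H, 9 fub H.
Heavy syllables in the domain: 1, 2, 3, 4, 5, 6, 8, 9. The rightmost is syllable 9 (fub).
Primary stress: syllable 9 → kri:r.so:m.ka:.ku:f.si:t.ri:.bre.feb.ˈfub.

9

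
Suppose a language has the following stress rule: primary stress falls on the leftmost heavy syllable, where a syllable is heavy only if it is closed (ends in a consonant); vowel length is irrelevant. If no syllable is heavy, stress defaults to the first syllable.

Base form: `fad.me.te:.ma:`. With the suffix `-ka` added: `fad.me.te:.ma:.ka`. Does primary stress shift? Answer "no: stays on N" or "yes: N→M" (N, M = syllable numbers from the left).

no: stays on 1

Base `fad.me.te:.ma:` (4 syllables):
  Weights: 1 fad H, 2 me L, 3 te: L, 4 ma: L.
  Heavy syllables in the domain: 1. The leftmost is syllable 1 (fad).
  → primary stress on syllable 1.
Suffixed `fad.me.te:.ma:.ka` (5 syllables):
  Weights: 1 fad H, 2 me L, 3 te: L, 4 ma: L, 5 ka L.
  Heavy syllables in the domain: 1. The leftmost is syllable 1 (fad).
  → primary stress on syllable 1.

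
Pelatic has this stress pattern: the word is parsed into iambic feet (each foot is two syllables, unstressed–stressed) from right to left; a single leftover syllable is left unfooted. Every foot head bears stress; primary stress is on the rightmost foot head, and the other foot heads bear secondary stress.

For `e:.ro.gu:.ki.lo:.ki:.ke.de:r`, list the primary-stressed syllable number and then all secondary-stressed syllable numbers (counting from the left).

Parse right to left into iambic (σˈσ) feet: (e:.ˈro) (gu:.ˈki) (lo:.ˈki:) (ke.ˈde:r).
Foot heads (stressed positions): 2, 4, 6, 8.
End Rule Rightmost: primary stress on the rightmost head = syllable 8.
Secondary stress on 2, 4, 6: e:.ˌro.gu:.ˌki.lo:.ˌki:.ke.ˈde:r.

primary 8, secondary 2, 4, 6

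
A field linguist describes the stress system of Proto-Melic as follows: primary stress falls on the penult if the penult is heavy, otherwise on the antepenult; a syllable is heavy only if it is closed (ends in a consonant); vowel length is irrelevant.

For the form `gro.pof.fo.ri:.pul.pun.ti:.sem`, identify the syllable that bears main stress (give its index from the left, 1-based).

Weights: 6 pun H, 7 ti: L, 8 sem H.
The penult (syllable 7, ti:) is light, so stress falls on the antepenult (syllable 6, pun).
Primary stress: syllable 6 → gro.pof.fo.ri:.pul.ˈpun.ti:.sem.

6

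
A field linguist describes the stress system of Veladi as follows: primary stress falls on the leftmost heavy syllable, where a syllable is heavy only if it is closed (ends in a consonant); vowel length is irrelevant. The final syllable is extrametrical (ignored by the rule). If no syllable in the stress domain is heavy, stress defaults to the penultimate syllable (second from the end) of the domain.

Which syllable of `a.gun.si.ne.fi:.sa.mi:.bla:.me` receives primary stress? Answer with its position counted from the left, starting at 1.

2

The final syllable (9, me) is extrametrical; the stress domain is syllables 1–8.
Weights: 1 a L, 2 gun H, 3 si L, 4 ne L, 5 fi: L, 6 sa L, 7 mi: L, 8 bla: L.
Heavy syllables in the domain: 2. The leftmost is syllable 2 (gun).
Primary stress: syllable 2 → a.ˈgun.si.ne.fi:.sa.mi:.bla:.me.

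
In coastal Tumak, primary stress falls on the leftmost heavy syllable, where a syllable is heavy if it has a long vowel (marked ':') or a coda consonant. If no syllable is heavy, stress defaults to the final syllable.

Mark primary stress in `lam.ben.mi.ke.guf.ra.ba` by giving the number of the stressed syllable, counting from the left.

Weights: 1 lam H, 2 ben H, 3 mi L, 4 ke L, 5 guf H, 6 ra L, 7 ba L.
Heavy syllables in the domain: 1, 2, 5. The leftmost is syllable 1 (lam).
Primary stress: syllable 1 → ˈlam.ben.mi.ke.guf.ra.ba.

1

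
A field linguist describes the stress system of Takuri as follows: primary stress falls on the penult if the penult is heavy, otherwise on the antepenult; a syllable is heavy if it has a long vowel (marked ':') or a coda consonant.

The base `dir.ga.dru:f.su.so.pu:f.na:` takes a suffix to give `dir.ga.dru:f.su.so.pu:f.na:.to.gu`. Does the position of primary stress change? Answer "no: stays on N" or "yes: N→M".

yes: 6→7

Base `dir.ga.dru:f.su.so.pu:f.na:` (7 syllables):
  Weights: 5 so L, 6 pu:f H, 7 na: H.
  The penult (syllable 6, pu:f) is heavy, so it takes stress.
  → primary stress on syllable 6.
Suffixed `dir.ga.dru:f.su.so.pu:f.na:.to.gu` (9 syllables):
  Weights: 7 na: H, 8 to L, 9 gu L.
  The penult (syllable 8, to) is light, so stress falls on the antepenult (syllable 7, na:).
  → primary stress on syllable 7.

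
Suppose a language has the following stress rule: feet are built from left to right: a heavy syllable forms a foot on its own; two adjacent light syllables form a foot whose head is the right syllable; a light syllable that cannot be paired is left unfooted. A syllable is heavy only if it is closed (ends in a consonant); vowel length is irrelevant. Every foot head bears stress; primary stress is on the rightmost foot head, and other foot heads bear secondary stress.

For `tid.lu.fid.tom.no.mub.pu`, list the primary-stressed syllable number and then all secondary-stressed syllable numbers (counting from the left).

primary 6, secondary 1, 3, 4

Weights: 1 tid H, 2 lu L, 3 fid H, 4 tom H, 5 no L, 6 mub H, 7 pu L.
Parse left to right (heavy = foot alone; LL = one foot; stranded L unfooted): (ˈtid) lu (ˈfid) (ˈtom) no (ˈmub) pu.
Foot heads: 1, 3, 4, 6.
Primary stress on the rightmost head = syllable 6.
Secondary stress on 1, 3, 4: ˌtid.lu.ˌfid.ˌtom.no.ˈmub.pu.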